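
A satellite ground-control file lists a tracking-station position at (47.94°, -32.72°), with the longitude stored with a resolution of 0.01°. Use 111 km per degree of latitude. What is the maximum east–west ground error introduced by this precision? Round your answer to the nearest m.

372 m

With a 0.01° grid the true value lies within half a step, ±0.01°/2 = ±0.005°, of the stored one.
Parallels shrink by cos φ, so at 47.94° a degree of longitude is 111000 × 0.6699 ≈ 74359.8 m.
East–west error: 0.005° × 74359.8 m/° ≈ 371.799 m.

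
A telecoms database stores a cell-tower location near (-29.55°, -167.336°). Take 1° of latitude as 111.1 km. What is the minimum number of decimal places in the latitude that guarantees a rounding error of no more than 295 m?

One degree of latitude covers 111100 m.
N decimal places → at most half a unit in the last place, 0.5 × 10⁻ᴺ° = 111100/2 × 10⁻ᴺ m.
Setting 55550 × 10⁻ᴺ ≤ 295 gives 10ᴺ ≥ 188.3, i.e. N ≥ 2.27.
So 3 decimal places suffice (55.6 m); 2 would allow up to 556 m.

3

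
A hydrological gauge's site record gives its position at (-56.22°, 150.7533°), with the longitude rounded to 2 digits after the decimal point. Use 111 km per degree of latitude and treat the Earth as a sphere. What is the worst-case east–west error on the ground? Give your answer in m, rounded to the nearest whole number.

309 m

Rounding to 2 decimal places leaves the longitude within ±0.005° of the true value.
One degree of longitude at 56.22° is 111000 × cos 56.22° ≈ 111000 × 0.5560 = 61716.6 m.
East–west error: 0.005° × 61716.6 m/° ≈ 308.583 m.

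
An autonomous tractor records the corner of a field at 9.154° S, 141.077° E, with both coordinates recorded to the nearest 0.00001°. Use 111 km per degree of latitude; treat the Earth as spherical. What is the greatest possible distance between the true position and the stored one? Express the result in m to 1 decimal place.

0.8 m

Rounding to 5 decimal places leaves each coordinate within ±5e-06° of the true value.
North–south component: 5e-06° × 111000 = 0.555 m.
Longitude error → 5e-06 × 111000 × cos 9.154° = 5e-06 × 111000 × 0.9873 ≈ 0.547932 m.
Worst case both components are at the extreme and orthogonal: √(0.555² + 0.547932²) ≈ 0.779906 m.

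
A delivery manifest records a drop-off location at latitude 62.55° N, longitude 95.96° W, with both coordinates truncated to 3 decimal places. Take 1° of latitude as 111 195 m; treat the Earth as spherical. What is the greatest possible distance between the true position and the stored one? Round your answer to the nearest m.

122 m

Truncating at 3 decimal places can drop up to a full unit in the last place, so each coordinate may be off by as much as 0.001°.
North–south component: 0.001° × 111195 = 111.195 m.
Longitude error → 0.001 × 111195 × cos 62.55° = 0.001 × 111195 × 0.4610 ≈ 51.258 m.
Combining orthogonally: (111.195² + 51.258²)^½ ≈ 122.441 m.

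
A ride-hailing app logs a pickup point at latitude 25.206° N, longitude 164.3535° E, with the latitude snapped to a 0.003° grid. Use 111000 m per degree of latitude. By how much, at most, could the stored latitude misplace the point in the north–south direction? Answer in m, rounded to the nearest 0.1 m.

With a 0.003° grid the true value lies within half a step, ±0.003°/2 = ±0.0015°, of the stored one.
So the N–S error is at most 0.0015 × 111000 = 166.5 m.

166.5 m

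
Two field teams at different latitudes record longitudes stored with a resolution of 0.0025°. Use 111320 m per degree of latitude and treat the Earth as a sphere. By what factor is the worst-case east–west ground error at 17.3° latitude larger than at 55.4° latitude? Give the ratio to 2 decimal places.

1.68

With a 0.0025° grid the true value lies within half a step, ±0.0025°/2 = ±0.00125°, of the stored one.
At 17.3°: 0.00125° × 111320 × cos 17.3° = 0.00125 × 111320 × 0.9548 ≈ 132.85 m.
At 55.4°: 0.00125° × 111320 × cos 55.4° = 0.00125 × 111320 × 0.5678 ≈ 79.015 m.
The ratio reduces to cos 17.3° / cos 55.4° = 0.9548/0.5678 ≈ 1.6814.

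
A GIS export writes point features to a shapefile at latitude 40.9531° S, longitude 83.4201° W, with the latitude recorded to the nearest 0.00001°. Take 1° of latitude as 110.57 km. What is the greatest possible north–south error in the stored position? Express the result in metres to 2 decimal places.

Rounding to 5 decimal places leaves the latitude within ±5e-06° of the true value.
So the N–S error is at most 5e-06 × 110570 = 0.55285 m.

0.55 metres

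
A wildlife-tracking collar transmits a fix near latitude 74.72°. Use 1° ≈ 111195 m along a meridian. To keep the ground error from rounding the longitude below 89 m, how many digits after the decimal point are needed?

At 74.72° one degree of longitude covers 111195 × cos 74.72° ≈ 111195 × 0.2635 ≈ 29303.9 m.
Rounding to N decimal places gives at most 0.5 × 10⁻ᴺ degrees of error, i.e. 0.5 × 10⁻ᴺ × 29303.9 m.
Setting 14652 × 10⁻ᴺ ≤ 89 gives 10ᴺ ≥ 164.6, i.e. N ≥ 2.22.
At 2 places the error can reach 147 m, but 3 places keeps it to 14.7 m.

3 decimal places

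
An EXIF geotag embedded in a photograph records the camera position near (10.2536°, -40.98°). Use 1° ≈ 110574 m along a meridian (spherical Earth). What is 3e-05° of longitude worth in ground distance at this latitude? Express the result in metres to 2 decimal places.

3.26 metres

At 10.2536° a degree of longitude is 110574 × cos 10.2536° ≈ 108808 m, so 3e-05° corresponds to 3.26424 m.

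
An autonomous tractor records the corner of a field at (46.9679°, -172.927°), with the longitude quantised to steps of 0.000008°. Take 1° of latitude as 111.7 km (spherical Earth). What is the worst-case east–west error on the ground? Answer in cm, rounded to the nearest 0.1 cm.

With a 0.000008° grid the true value lies within half a step, ±0.000008°/2 = ±4e-06°, of the stored one.
Parallels shrink by cos φ, so at 46.9679° a degree of longitude is 111700 × 0.6824 ≈ 76225 m.
Maximum E–W displacement: 4e-06 × 76225 = 0.3049 m.
That is 0.3049 m = 30.49 cm.

30.5 cm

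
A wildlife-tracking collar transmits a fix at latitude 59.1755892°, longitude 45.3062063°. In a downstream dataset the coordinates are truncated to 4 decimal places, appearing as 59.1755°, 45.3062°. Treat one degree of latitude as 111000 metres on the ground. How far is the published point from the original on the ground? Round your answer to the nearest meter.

Δlat = 59.1755892 − 59.1755 = +0.0000892°; Δlon = 45.3062063 − 45.3062 = +0.0000063°.
N–S: 0.0000892° × 111000 m/° = 9.9012 m.
East–west at this latitude: 0.0000063° × 111000 × cos 59.1755° ≈ 0.0000063 × 56877.5 = 0.358328 m.
Combined displacement = (9.9012² + 0.358328²)^½ ≈ 9.90768 m.

10 meters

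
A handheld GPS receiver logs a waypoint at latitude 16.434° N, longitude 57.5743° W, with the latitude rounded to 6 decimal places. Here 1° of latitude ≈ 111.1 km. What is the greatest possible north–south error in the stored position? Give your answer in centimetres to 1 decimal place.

5.6 centimetres

Rounding to 6 decimal places leaves the latitude within ±5e-07° of the true value.
Along the meridian that is 5e-07° × 111100 m/° = 0.05555 m.
That is 0.05555 m = 5.555 cm.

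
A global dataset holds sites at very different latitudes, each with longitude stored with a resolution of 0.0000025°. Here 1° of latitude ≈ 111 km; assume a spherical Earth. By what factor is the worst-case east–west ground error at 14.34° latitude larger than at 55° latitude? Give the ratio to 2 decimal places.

With a 0.0000025° grid the true value lies within half a step, ±0.0000025°/2 = ±1.25e-06°, of the stored one.
At 14.34°: 1.25e-06° × 111000 × cos 14.34° = 1.25e-06 × 111000 × 0.9688 ≈ 0.13443 m.
At 55°: 1.25e-06° × 111000 × cos 55° = 1.25e-06 × 111000 × 0.5736 ≈ 0.079584 m.
The ratio reduces to cos 14.34° / cos 55° = 0.9688/0.5736 ≈ 1.6891.

1.69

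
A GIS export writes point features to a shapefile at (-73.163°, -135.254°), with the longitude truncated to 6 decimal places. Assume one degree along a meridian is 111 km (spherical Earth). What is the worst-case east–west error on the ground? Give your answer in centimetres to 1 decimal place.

Truncating at 6 decimal places can drop up to a full unit in the last place, so the longitude may be off by as much as 1e-06°.
Parallels shrink by cos φ, so at 73.163° a degree of longitude is 111000 × 0.2896 ≈ 32151.1 m.
So at most 1e-06° × 32151.1 ≈ 0.0321511 m east–west.
That is 0.0321511 m = 3.2151 cm.

3.2 centimetres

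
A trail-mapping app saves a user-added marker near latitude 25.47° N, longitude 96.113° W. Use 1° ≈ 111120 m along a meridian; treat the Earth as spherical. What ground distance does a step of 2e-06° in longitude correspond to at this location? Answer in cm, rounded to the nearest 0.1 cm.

20.1 cm

At 25.47° a degree of longitude is 111120 × cos 25.47° ≈ 100320 m, so 2e-06° corresponds to 0.200641 m.
That is 0.200641 m = 20.064 cm.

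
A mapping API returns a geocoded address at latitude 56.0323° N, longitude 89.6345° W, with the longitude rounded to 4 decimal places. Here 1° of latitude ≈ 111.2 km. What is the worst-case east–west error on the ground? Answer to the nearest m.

Rounding to 4 decimal places leaves the longitude within ±5e-05° of the true value.
One degree of longitude at 56.0323° is 111200 × cos 56.0323° ≈ 111200 × 0.5587 = 62130.3 m.
So at most 5e-05° × 62130.3 ≈ 3.10651 m east–west.

3 m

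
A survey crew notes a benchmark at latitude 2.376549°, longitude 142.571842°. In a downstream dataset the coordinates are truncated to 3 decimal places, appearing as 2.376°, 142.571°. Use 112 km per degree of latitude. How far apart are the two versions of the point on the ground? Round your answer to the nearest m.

113 m

The latitude changed by +0.000549° and the longitude by +0.000842°.
North–south shift: 0.000549 × 112000 = 61.488 m.
East–west at this latitude: 0.000842° × 112000 × cos 2.376° ≈ 0.000842 × 111904 = 94.2229 m.
Hypotenuse of the two orthogonal shifts: √(61.488² + 94.2229²) = 112.511 m.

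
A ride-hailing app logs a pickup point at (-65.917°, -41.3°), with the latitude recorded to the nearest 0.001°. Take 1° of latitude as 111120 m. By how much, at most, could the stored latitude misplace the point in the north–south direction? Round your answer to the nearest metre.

56 metres

Rounding to 3 decimal places leaves the latitude within ±0.0005° of the true value.
Along the meridian that is 0.0005° × 111120 m/° = 55.56 m.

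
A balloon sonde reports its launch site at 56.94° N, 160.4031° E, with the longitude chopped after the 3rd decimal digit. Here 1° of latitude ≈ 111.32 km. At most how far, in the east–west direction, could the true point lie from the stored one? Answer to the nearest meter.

61 meters

Truncating at 3 decimal places can drop up to a full unit in the last place, so the longitude may be off by as much as 0.001°.
One degree of longitude at 56.94° is 111320 × cos 56.94° ≈ 111320 × 0.5455 = 60727 m.
So at most 0.001° × 60727 ≈ 60.727 m east–west.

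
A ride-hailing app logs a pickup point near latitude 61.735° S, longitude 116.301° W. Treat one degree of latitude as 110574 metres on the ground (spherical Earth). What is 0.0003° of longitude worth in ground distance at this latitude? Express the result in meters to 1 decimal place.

One degree of longitude here spans 110574 × cos 61.735° = 110574 × 0.4736 ≈ 52362.3 m; 0.0003° of that is 15.7087 m.

15.7 meters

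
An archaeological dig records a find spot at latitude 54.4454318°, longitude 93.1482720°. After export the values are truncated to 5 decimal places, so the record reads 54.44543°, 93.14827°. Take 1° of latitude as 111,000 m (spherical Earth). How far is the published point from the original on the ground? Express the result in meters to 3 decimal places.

0.238 meters

The latitude changed by +0.0000018° and the longitude by +0.0000020°.
N–S: 0.0000018° × 111000 m/° = 0.1998 m.
E–W at 54.4454°: 0.0000020° × 111000 × cos 54.4454° = 0.0000020 × 111000 × 0.5815 ≈ 0.129088 m.
Combined displacement = (0.1998² + 0.129088²)^½ ≈ 0.237873 m.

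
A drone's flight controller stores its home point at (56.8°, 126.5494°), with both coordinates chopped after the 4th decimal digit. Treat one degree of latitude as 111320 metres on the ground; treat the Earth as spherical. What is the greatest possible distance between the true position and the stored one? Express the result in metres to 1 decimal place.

Truncating at 4 decimal places can drop up to a full unit in the last place, so each coordinate may be off by as much as 0.0001°.
Latitude error → 0.0001 × 111320 = 11.132 m along the meridian.
E–W at 56.8°: 0.0001° × 111320 × cos 56.8° = 0.0001 × 111320 × 0.5476 ≈ 6.09547 m.
Combining orthogonally: (11.132² + 6.09547²)^½ ≈ 12.6916 m.

12.7 metres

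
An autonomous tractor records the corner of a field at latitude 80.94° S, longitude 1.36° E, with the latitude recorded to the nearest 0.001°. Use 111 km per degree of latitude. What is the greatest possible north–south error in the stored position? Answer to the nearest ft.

182 ft

Rounding to 3 decimal places leaves the latitude within ±0.0005° of the true value.
Along the meridian that is 0.0005° × 111000 m/° = 55.5 m.
In feet: 55.5 m ÷ 0.3048 ≈ 182.09 ft.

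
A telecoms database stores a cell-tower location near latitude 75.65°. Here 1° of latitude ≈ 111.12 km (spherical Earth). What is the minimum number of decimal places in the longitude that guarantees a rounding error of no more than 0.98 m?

5

At 75.65° one degree of longitude covers 111120 × cos 75.65° ≈ 111120 × 0.2478 ≈ 27540.5 m.
N decimal places → at most half a unit in the last place, 0.5 × 10⁻ᴺ° = 27540.5/2 × 10⁻ᴺ m.
Need 0.5 × 27540.5 × 10⁻ᴺ ≤ 0.98 → 10⁻ᴺ ≤ 7.117e-05, so N ≥ 4.15.
So 5 decimal places suffice (0.138 m); 4 would allow up to 1.38 m.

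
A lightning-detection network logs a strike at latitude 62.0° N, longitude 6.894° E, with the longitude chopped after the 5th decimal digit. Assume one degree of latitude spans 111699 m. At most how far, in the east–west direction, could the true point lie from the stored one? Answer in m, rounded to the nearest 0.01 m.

0.52 m

Truncating at 5 decimal places can drop up to a full unit in the last place, so the longitude may be off by as much as 1e-05°.
At latitude 62° a degree of longitude spans 111699 m × cos 62° = 111699 × 0.4695 ≈ 52439.5 m.
So at most 1e-05° × 52439.5 ≈ 0.524395 m east–west.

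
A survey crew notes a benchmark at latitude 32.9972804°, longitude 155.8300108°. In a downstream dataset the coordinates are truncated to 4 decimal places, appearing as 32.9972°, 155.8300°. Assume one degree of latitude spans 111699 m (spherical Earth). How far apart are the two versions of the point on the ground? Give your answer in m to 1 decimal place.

9.0 m

Δlat = 32.9972804 − 32.9972 = +0.0000804°; Δlon = 155.8300108 − 155.8300 = +0.0000108°.
N–S: 0.0000804° × 111699 m/° = 8.9806 m.
E–W at 32.9972°: 0.0000108° × 111699 × cos 32.9972° = 0.0000108 × 111699 × 0.8387 ≈ 1.01176 m.
Combined displacement = (8.9806² + 1.01176²)^½ ≈ 9.03741 m.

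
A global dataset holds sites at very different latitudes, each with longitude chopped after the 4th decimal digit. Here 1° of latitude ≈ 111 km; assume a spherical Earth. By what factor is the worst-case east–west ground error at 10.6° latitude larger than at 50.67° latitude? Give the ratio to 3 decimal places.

1.551

Truncating at 4 decimal places can drop up to a full unit in the last place, so the longitude may be off by as much as 0.0001°.
At 10.6°: 0.0001° × 111000 × cos 10.6° = 0.0001 × 111000 × 0.9829 ≈ 10.911 m.
At 50.67°: 0.0001° × 111000 × cos 50.67° = 0.0001 × 111000 × 0.6338 ≈ 7.035 m.
The ratio reduces to cos 10.6° / cos 50.67° = 0.9829/0.6338 ≈ 1.5509.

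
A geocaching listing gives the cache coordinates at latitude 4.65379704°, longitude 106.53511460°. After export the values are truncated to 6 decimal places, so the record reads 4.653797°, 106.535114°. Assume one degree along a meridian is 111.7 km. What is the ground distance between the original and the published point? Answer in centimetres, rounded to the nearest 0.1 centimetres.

6.7 centimetres

The latitude changed by +0.00000004° and the longitude by +0.00000060°.
N–S: 0.00000004° × 111700 m/° = 0.004468 m.
E–W at 4.6538°: 0.00000060° × 111700 × cos 4.6538° = 0.00000060 × 111700 × 0.9967 ≈ 0.066799 m.
Hypotenuse of the two orthogonal shifts: √(0.004468² + 0.066799²) = 0.0669483 m.
That is 0.0669483 m = 6.6948 cm.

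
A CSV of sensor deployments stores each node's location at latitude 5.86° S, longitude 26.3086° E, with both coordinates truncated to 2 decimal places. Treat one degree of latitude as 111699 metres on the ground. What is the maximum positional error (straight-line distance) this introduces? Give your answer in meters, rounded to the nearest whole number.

1576 meters

Truncating at 2 decimal places can drop up to a full unit in the last place, so each coordinate may be off by as much as 0.01°.
Latitude error → 0.01 × 111699 = 1116.99 m along the meridian.
E–W at 5.86°: 0.01° × 111699 × cos 5.86° = 0.01 × 111699 × 0.9948 ≈ 1111.15 m.
Combining orthogonally: (1116.99² + 1111.15²)^½ ≈ 1575.54 m.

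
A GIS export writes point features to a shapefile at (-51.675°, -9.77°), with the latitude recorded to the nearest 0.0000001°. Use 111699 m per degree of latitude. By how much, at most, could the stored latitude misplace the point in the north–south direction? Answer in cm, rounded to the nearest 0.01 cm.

0.56 cm

Rounding to 7 decimal places leaves the latitude within ±5e-08° of the true value.
Along the meridian that is 5e-08° × 111699 m/° = 0.00558495 m.
That is 0.00558495 m = 0.55849 cm.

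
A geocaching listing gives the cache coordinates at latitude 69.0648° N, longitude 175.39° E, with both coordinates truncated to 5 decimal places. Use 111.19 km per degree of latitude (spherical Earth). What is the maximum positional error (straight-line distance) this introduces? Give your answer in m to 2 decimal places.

Truncating at 5 decimal places can drop up to a full unit in the last place, so each coordinate may be off by as much as 1e-05°.
Latitude error → 1e-05 × 111190 = 1.1119 m along the meridian.
Longitude error → 1e-05 × 111190 × cos 69.0648° = 1e-05 × 111190 × 0.3573 ≈ 0.397295 m.
Worst case both components are at the extreme and orthogonal: √(1.1119² + 0.397295²) ≈ 1.18075 m.

1.18 m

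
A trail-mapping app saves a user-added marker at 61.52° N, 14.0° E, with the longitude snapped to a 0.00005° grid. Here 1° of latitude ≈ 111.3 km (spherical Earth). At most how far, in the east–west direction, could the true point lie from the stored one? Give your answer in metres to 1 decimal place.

1.3 metres

With a 0.00005° grid the true value lies within half a step, ±0.00005°/2 = ±2.5e-05°, of the stored one.
Parallels shrink by cos φ, so at 61.52° a degree of longitude is 111300 × 0.4769 ≈ 53073.6 m.
East–west error: 2.5e-05° × 53073.6 m/° ≈ 1.32684 m.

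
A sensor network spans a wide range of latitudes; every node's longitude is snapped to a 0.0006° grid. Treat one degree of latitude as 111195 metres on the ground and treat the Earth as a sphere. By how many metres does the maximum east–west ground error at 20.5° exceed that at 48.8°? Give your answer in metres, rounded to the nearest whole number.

With a 0.0006° grid the true value lies within half a step, ±0.0006°/2 = ±0.0003°, of the stored one.
At 20.5°: 0.0003° × 111195 × cos 20.5° = 0.0003 × 111195 × 0.9367 ≈ 31.246 m.
At 48.8°: 0.0003° × 111195 × cos 48.8° = 0.0003 × 111195 × 0.6587 ≈ 21.973 m.
So the lower-latitude error exceeds the higher by 31.246 − 21.973 = 9.2731 m.

9 metres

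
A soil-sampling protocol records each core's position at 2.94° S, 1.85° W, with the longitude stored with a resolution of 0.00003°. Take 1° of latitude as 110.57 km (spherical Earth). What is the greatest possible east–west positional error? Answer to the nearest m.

With a 0.00003° grid the true value lies within half a step, ±0.00003°/2 = ±1.5e-05°, of the stored one.
At latitude 2.94° a degree of longitude spans 110570 m × cos 2.94° = 110570 × 0.9987 ≈ 110424 m.
So at most 1.5e-05° × 110424 ≈ 1.65637 m east–west.

2 m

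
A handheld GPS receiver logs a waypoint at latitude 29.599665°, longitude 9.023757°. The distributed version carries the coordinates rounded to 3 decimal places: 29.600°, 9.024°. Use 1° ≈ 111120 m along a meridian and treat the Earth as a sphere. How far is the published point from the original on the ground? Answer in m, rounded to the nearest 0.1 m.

The latitude changed by -0.000335° and the longitude by -0.000243°.
North–south shift: -0.000335 × 111120 = -37.2252 m.
E–W at 29.6°: -0.000243° × 111120 × cos 29.6° = -0.000243 × 111120 × 0.8695 ≈ -23.4782 m.
Combined displacement = (37.2252² + 23.4782²)^½ ≈ 44.0107 m.

44.0 m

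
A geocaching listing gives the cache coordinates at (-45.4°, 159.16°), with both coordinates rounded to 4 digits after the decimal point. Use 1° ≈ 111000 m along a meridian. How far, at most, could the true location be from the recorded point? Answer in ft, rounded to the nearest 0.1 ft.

Rounding to 4 decimal places leaves each coordinate within ±5e-05° of the true value.
N–S: 5e-05° × 111000 m/° = 5.55 m.
East–west component at 45.4°: 5e-05° × 111000 × cos 45.4° ≈ 5e-05 × 77939 ≈ 3.89695 m.
Combining orthogonally: (5.55² + 3.89695²)^½ ≈ 6.7815 m.
In feet: 6.7815 m ÷ 0.3048 ≈ 22.249 ft.

22.2 ft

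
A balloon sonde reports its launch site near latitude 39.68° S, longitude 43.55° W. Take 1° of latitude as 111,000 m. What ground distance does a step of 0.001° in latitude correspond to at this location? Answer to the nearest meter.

Along a meridian 0.001° is 0.001 × 111000 = 111 m.

111 meters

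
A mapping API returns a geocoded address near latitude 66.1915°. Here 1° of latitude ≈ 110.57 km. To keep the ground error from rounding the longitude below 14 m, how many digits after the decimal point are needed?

4 decimal places

At 66.1915° one degree of longitude covers 110570 × cos 66.1915° ≈ 110570 × 0.4037 ≈ 44635 m.
Rounding to N decimal places gives at most 0.5 × 10⁻ᴺ degrees of error, i.e. 0.5 × 10⁻ᴺ × 44635 m.
Setting 22317.5 × 10⁻ᴺ ≤ 14 gives 10ᴺ ≥ 1594, i.e. N ≥ 3.20.
At 3 places the error can reach 22.3 m, but 4 places keeps it to 2.23 m.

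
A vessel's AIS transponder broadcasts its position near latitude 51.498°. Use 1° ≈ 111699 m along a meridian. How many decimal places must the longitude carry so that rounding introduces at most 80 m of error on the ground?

At 51.498° one degree of longitude covers 111699 × cos 51.498° ≈ 111699 × 0.6225 ≈ 69537.3 m.
Rounding to N decimal places gives at most 0.5 × 10⁻ᴺ degrees of error, i.e. 0.5 × 10⁻ᴺ × 69537.3 m.
Need 0.5 × 69537.3 × 10⁻ᴺ ≤ 80 → 10⁻ᴺ ≤ 2.301e-03, so N ≥ 2.64.
N = 2 would give 348 m (too coarse); N = 3 gives 34.8 m ≤ 80 m.

3 decimal places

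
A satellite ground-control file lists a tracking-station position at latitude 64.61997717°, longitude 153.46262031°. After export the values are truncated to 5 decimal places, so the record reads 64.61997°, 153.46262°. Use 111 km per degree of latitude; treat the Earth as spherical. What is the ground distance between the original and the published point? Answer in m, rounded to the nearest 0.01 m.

The latitude changed by +0.00000717° and the longitude by +0.00000031°.
N–S: 0.00000717° × 111000 m/° = 0.79587 m.
E–W at 64.62°: 0.00000031° × 111000 × cos 64.62° = 0.00000031 × 111000 × 0.4286 ≈ 0.0147488 m.
Combined displacement = (0.79587² + 0.0147488²)^½ ≈ 0.796007 m.

0.80 m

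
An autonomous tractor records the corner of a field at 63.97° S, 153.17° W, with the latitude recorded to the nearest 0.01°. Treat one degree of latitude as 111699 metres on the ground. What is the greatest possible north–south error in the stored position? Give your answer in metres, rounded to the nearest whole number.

Rounding to 2 decimal places leaves the latitude within ±0.005° of the true value.
So the N–S error is at most 0.005 × 111699 = 558.495 m.

558 metres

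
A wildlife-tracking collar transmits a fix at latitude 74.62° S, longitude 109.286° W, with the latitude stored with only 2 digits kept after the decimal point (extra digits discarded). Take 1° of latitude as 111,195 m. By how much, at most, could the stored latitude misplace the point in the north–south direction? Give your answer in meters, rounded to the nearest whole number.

1112 meters

Truncating at 2 decimal places can drop up to a full unit in the last place, so the latitude may be off by as much as 0.01°.
North–south distance: 0.01° × 111195 m/° = 1111.95 m.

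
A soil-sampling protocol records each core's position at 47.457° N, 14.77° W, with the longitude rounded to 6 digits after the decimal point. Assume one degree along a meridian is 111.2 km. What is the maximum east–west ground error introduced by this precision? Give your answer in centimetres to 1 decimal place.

Rounding to 6 decimal places leaves the longitude within ±5e-07° of the true value.
At latitude 47.457° a degree of longitude spans 111200 m × cos 47.457° = 111200 × 0.6761 ≈ 75187.1 m.
Maximum E–W displacement: 5e-07 × 75187.1 = 0.0375936 m.
That is 0.0375936 m = 3.7594 cm.

3.8 centimetres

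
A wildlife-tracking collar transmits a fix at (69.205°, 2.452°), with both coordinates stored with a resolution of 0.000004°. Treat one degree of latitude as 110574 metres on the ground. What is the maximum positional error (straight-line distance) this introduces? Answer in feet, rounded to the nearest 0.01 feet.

0.77 feet

With a 0.000004° grid the true value lies within half a step, ±0.000004°/2 = ±2e-06°, of the stored one.
Latitude error → 2e-06 × 110574 = 0.221148 m along the meridian.
E–W at 69.205°: 2e-06° × 110574 × cos 69.205° = 2e-06 × 110574 × 0.3550 ≈ 0.0785132 m.
The two errors are perpendicular, so the maximum displacement is √(0.221148² + 0.0785132²) ≈ 0.234672 m.
Converting: 0.234672 m × 3.2808 ft/m ≈ 0.76992 ft.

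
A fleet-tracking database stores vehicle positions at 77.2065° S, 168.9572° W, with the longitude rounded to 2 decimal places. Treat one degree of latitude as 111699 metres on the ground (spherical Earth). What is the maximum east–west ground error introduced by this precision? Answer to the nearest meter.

Rounding to 2 decimal places leaves the longitude within ±0.005° of the true value.
One degree of longitude at 77.2065° is 111699 × cos 77.2065° ≈ 111699 × 0.2214 = 24734.4 m.
So at most 0.005° × 24734.4 ≈ 123.672 m east–west.

124 meters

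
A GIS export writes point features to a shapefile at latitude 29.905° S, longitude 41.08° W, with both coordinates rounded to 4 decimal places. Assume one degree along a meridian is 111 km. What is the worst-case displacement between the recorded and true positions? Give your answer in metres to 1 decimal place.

Rounding to 4 decimal places leaves each coordinate within ±5e-05° of the true value.
North–south component: 5e-05° × 111000 = 5.55 m.
East–west component at 29.905°: 5e-05° × 111000 × cos 29.905° ≈ 5e-05 × 96220.7 ≈ 4.81104 m.
Worst case both components are at the extreme and orthogonal: √(5.55² + 4.81104²) ≈ 7.34497 m.

7.3 metres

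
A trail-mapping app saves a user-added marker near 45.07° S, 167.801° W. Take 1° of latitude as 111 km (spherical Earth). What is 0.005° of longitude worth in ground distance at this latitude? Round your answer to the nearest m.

0.005° of longitude at 45.07° is 0.005 × 111000 × cos 45.07° ≈ 0.005 × 78392.9 = 391.965 m.

392 m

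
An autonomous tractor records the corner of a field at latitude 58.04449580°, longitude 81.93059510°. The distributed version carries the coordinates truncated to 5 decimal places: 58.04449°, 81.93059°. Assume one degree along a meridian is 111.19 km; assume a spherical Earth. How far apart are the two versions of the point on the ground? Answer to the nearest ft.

Δlat = 58.04449580 − 58.04449 = +0.00000580°; Δlon = 81.93059510 − 81.93059 = +0.00000510°.
North–south shift: 0.00000580 × 111190 = 0.644902 m.
E–W at 58.0445°: 0.00000510° × 111190 × cos 58.0445° = 0.00000510 × 111190 × 0.5293 ≈ 0.300127 m.
Distance: √(0.644902² + 0.300127²) ≈ 0.711319 m.
Converting: 0.711319 m × 3.2808 ft/m ≈ 2.3337 ft.

2 ft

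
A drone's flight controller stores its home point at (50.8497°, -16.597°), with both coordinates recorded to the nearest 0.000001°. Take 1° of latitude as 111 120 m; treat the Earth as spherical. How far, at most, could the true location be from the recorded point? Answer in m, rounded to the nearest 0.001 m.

Rounding to 6 decimal places leaves each coordinate within ±5e-07° of the true value.
N–S: 5e-07° × 111120 m/° = 0.05556 m.
E–W at 50.8497°: 5e-07° × 111120 × cos 50.8497° = 5e-07 × 111120 × 0.6314 ≈ 0.0350782 m.
Worst case both components are at the extreme and orthogonal: √(0.05556² + 0.0350782²) ≈ 0.0657069 m.

0.066 m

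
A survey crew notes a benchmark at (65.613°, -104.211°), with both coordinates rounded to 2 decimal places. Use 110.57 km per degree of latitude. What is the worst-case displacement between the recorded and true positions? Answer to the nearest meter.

598 meters

Rounding to 2 decimal places leaves each coordinate within ±0.005° of the true value.
N–S: 0.005° × 110570 m/° = 552.85 m.
East–west component at 65.613°: 0.005° × 110570 × cos 65.613° ≈ 0.005 × 45654.1 ≈ 228.271 m.
The two errors are perpendicular, so the maximum displacement is √(552.85² + 228.271²) ≈ 598.123 m.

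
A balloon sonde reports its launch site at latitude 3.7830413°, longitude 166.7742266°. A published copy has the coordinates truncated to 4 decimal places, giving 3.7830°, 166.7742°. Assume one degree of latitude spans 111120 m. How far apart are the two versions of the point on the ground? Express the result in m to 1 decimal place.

Δlat = 3.7830413 − 3.7830 = +0.0000413°; Δlon = 166.7742266 − 166.7742 = +0.0000266°.
North–south shift: 0.0000413 × 111120 = 4.58926 m.
East–west at this latitude: 0.0000266° × 111120 × cos 3.783° ≈ 0.0000266 × 110878 = 2.94935 m.
Hypotenuse of the two orthogonal shifts: √(4.58926² + 2.94935²) = 5.45527 m.

5.5 m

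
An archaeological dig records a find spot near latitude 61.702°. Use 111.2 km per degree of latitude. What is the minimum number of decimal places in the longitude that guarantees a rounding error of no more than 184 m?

At 61.702° one degree of longitude covers 111200 × cos 61.702° ≈ 111200 × 0.4741 ≈ 52715.2 m.
Rounding to N decimal places gives at most 0.5 × 10⁻ᴺ degrees of error, i.e. 0.5 × 10⁻ᴺ × 52715.2 m.
Need 0.5 × 52715.2 × 10⁻ᴺ ≤ 184 → 10⁻ᴺ ≤ 6.981e-03, so N ≥ 2.16.
At 2 places the error can reach 264 m, but 3 places keeps it to 26.4 m.

3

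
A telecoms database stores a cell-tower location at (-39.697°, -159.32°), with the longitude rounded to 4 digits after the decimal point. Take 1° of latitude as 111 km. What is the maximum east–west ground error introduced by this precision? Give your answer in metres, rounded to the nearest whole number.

Rounding to 4 decimal places leaves the longitude within ±5e-05° of the true value.
One degree of longitude at 39.697° is 111000 × cos 39.697° ≈ 111000 × 0.7694 = 85407.1 m.
Maximum E–W displacement: 5e-05 × 85407.1 = 4.27035 m.

4 metres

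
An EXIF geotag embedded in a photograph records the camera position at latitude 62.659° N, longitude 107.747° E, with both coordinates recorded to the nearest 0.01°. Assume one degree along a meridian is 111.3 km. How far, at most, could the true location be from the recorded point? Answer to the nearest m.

612 m

Rounding to 2 decimal places leaves each coordinate within ±0.005° of the true value.
Latitude error → 0.005 × 111300 = 556.5 m along the meridian.
Longitude error → 0.005 × 111300 × cos 62.659° = 0.005 × 111300 × 0.4593 ≈ 255.592 m.
The two errors are perpendicular, so the maximum displacement is √(556.5² + 255.592²) ≈ 612.388 m.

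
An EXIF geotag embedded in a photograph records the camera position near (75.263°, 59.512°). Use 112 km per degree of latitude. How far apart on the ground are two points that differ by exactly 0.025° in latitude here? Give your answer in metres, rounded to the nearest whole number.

2800 metres

Along a meridian 0.025° is 0.025 × 112000 = 2800 m.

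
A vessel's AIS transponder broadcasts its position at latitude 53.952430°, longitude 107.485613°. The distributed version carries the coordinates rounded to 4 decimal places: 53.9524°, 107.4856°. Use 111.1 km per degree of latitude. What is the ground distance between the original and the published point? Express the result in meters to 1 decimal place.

3.4 meters

The latitude changed by +0.000030° and the longitude by +0.000013°.
N–S: 0.000030° × 111100 m/° = 3.333 m.
East–west at this latitude: 0.000013° × 111100 × cos 53.9524° ≈ 0.000013 × 65377.6 = 0.849909 m.
Distance: √(3.333² + 0.849909²) ≈ 3.43966 m.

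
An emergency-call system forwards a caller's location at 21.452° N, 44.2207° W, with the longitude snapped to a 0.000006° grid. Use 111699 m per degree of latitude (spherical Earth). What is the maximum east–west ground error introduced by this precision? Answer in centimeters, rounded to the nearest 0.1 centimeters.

With a 0.000006° grid the true value lies within half a step, ±0.000006°/2 = ±3e-06°, of the stored one.
At latitude 21.452° a degree of longitude spans 111699 m × cos 21.452° = 111699 × 0.9307 ≈ 103961 m.
East–west error: 3e-06° × 103961 m/° ≈ 0.311883 m.
That is 0.311883 m = 31.188 cm.

31.2 centimeters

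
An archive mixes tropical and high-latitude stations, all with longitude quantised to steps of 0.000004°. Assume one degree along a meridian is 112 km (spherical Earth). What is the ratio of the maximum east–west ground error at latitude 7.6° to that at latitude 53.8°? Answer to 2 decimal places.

1.68

With a 0.000004° grid the true value lies within half a step, ±0.000004°/2 = ±2e-06°, of the stored one.
Error at 7.6° = 2e-06° × 112000 × cos 7.6° ≈ 0.224 × 0.9912 = 0.22203 m.
Error at 53.8° = 2e-06° × 112000 × cos 53.8° ≈ 0.224 × 0.5906 = 0.1323 m.
The ratio reduces to cos 7.6° / cos 53.8° = 0.9912/0.5906 ≈ 1.6783.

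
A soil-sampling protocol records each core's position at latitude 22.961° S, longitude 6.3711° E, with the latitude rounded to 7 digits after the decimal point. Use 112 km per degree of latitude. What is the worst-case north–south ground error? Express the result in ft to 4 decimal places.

Rounding to 7 decimal places leaves the latitude within ±5e-08° of the true value.
Along the meridian that is 5e-08° × 112000 m/° = 0.0056 m.
Converting: 0.0056 m × 3.2808 ft/m ≈ 0.018373 ft.

0.0184 ft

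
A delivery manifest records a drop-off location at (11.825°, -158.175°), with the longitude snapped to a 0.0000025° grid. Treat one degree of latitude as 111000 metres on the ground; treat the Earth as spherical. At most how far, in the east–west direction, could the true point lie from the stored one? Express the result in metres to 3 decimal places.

With a 0.0000025° grid the true value lies within half a step, ±0.0000025°/2 = ±1.25e-06°, of the stored one.
At latitude 11.825° a degree of longitude spans 111000 m × cos 11.825° = 111000 × 0.9788 ≈ 108644 m.
East–west error: 1.25e-06° × 108644 m/° ≈ 0.135805 m.

0.136 metres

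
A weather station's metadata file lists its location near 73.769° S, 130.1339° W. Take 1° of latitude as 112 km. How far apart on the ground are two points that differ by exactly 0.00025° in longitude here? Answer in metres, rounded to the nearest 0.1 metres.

One degree of longitude here spans 112000 × cos 73.769° = 112000 × 0.2795 ≈ 31305.2 m; 0.00025° of that is 7.8263 m.

7.8 metres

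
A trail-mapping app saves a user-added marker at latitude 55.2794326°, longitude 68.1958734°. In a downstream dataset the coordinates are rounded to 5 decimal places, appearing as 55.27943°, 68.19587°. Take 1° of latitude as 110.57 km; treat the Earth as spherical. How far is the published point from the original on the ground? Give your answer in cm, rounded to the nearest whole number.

36 cm

The latitude changed by +0.0000026° and the longitude by +0.0000034°.
North–south shift: 0.0000026 × 110570 = 0.287482 m.
E–W at 55.2794°: 0.0000034° × 110570 × cos 55.2794° = 0.0000034 × 110570 × 0.5696 ≈ 0.214125 m.
Hypotenuse of the two orthogonal shifts: √(0.287482² + 0.214125²) = 0.358462 m.
That is 0.358462 m = 35.846 cm.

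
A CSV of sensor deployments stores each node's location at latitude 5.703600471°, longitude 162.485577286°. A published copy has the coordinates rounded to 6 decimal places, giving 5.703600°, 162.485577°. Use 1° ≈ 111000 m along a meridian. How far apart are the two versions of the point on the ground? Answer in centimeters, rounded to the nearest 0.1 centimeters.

6.1 centimeters

The latitude changed by +0.000000471° and the longitude by +0.000000286°.
N–S: 0.000000471° × 111000 m/° = 0.052281 m.
E–W at 5.7036°: 0.000000286° × 111000 × cos 5.7036° = 0.000000286 × 111000 × 0.9950 ≈ 0.0315888 m.
Hypotenuse of the two orthogonal shifts: √(0.052281² + 0.0315888²) = 0.0610832 m.
That is 0.0610832 m = 6.1083 cm.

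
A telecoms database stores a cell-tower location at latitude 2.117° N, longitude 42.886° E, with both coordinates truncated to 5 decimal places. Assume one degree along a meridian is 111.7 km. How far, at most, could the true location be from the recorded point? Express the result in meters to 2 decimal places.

1.58 meters

Truncating at 5 decimal places can drop up to a full unit in the last place, so each coordinate may be off by as much as 1e-05°.
Latitude error → 1e-05 × 111700 = 1.117 m along the meridian.
Longitude error → 1e-05 × 111700 × cos 2.117° = 1e-05 × 111700 × 0.9993 ≈ 1.11624 m.
The two errors are perpendicular, so the maximum displacement is √(1.117² + 1.11624²) ≈ 1.57914 m.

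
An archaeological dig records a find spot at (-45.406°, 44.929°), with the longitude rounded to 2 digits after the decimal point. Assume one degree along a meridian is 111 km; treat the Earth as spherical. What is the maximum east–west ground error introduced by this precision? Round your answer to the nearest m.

Rounding to 2 decimal places leaves the longitude within ±0.005° of the true value.
At latitude 45.406° a degree of longitude spans 111000 m × cos 45.406° = 111000 × 0.7021 ≈ 77930.7 m.
Maximum E–W displacement: 0.005 × 77930.7 = 389.654 m.

390 m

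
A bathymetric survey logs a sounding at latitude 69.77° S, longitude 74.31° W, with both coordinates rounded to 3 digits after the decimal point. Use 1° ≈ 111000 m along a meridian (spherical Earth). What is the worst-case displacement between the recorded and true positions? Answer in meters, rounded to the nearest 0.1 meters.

Rounding to 3 decimal places leaves each coordinate within ±0.0005° of the true value.
Latitude error → 0.0005 × 111000 = 55.5 m along the meridian.
East–west component at 69.77°: 0.0005° × 111000 × cos 69.77° ≈ 0.0005 × 38382.6 ≈ 19.1913 m.
The two errors are perpendicular, so the maximum displacement is √(55.5² + 19.1913²) ≈ 58.7244 m.

58.7 meters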